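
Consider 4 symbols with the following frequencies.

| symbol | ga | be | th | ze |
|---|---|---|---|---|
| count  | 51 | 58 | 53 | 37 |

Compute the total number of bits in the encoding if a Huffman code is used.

398

Greedily combine the two least-frequent nodes:
merge ze(37) and ga(51): 88
merge th(53) and be(58): 111
merge 88 and 111: 199
Total encoded bits = sum of merged weights = 88 + 111 + 199 = 398.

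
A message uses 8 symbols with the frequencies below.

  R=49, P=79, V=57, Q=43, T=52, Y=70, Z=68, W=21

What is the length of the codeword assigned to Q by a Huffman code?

Repeatedly merge the two smallest:
merge W(21) and Q(43): 64
merge R(49) and T(52): 101
merge V(57) and 64: 121
merge Z(68) and Y(70): 138
merge P(79) and 101: 180
merge 121 and 138: 259
merge 180 and 259: 439
Q sits 4 levels below the root, so its codeword is 4 bits.

4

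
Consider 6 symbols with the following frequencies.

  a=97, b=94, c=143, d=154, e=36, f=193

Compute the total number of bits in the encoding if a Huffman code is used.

1791

Greedily combine the two least-frequent nodes:
combine e(36), b(94) → 130
combine a(97), 130 → 227
combine c(143), d(154) → 297
combine f(193), 227 → 420
combine 297, 420 → 717
Total encoded bits = sum of merged weights = 130 + 227 + 297 + 420 + 717 = 1791.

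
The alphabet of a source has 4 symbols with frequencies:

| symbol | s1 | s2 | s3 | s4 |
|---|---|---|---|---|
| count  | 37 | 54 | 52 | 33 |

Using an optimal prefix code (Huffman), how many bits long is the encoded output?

Build the Huffman tree bottom-up:
s4(33) + s1(37) → 70
s3(52) + s2(54) → 106
70 + 106 → 176
The encoded length is the sum of every internal node's weight: 70 + 106 + 176 = 352 bits.

352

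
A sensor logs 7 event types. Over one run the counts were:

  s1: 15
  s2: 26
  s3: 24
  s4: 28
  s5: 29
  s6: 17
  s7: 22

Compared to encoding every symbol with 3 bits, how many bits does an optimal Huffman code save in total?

29

Fixed-length: 3 bits × 161 symbols = 483 bits.
Huffman merges:
s1(15) + s6(17) → 32
s7(22) + s3(24) → 46
s2(26) + s4(28) → 54
s5(29) + 32 → 61
46 + 54 → 100
61 + 100 → 161
Huffman total = 32 + 46 + 54 + 61 + 100 + 161 = 454 bits.
Saving = 483 − 454 = 29 bits.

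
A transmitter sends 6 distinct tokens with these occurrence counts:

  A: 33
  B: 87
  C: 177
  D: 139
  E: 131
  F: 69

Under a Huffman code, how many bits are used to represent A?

Huffman merges, smallest pair first:
merge A(33) and F(69): 102
merge B(87) and 102: 189
merge E(131) and D(139): 270
merge C(177) and 189: 366
merge 270 and 366: 636
The subtree containing A is merged 4 times, so code length = 4.

4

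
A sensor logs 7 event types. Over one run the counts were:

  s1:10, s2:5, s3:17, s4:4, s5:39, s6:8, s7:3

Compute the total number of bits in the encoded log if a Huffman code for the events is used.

Merge the two smallest weights repeatedly:
combine s7(3), s4(4) → 7
combine s2(5), 7 → 12
combine s6(8), s1(10) → 18
combine 12, s3(17) → 29
combine 18, 29 → 47
combine s5(39), 47 → 86
Total encoded bits = sum of merged weights = 7 + 12 + 18 + 29 + 47 + 86 = 199.

199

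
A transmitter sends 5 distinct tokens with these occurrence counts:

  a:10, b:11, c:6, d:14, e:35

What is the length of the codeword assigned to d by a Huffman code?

3

Huffman merges, smallest pair first:
merge c(6) and a(10): 16
merge b(11) and d(14): 25
merge 16 and 25: 41
merge e(35) and 41: 76
d's leaf is at depth 3, giving a 3-bit codeword.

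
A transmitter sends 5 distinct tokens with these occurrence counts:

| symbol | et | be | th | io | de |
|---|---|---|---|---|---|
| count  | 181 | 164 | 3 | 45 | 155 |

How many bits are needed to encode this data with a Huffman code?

1144

Greedily combine the two least-frequent nodes:
th(3) + io(45) → 48
48 + de(155) → 203
be(164) + et(181) → 345
203 + 345 → 548
Total encoded bits = sum of merged weights = 48 + 203 + 345 + 548 = 1144.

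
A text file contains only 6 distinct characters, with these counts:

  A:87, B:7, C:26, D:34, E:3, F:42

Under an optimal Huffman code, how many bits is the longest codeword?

5

Merge the two lowest-weight nodes at each step:
combine E(3), B(7) → 10
combine 10, C(26) → 36
combine D(34), 36 → 70
combine F(42), 70 → 112
combine A(87), 112 → 199
The rarest symbols sit at the bottom; the longest codeword is 5 bits.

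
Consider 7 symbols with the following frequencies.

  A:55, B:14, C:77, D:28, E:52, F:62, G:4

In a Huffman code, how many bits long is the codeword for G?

5

Repeatedly merge the two smallest:
combine G(4), B(14) → 18
combine 18, D(28) → 46
combine 46, E(52) → 98
combine A(55), F(62) → 117
combine C(77), 98 → 175
combine 117, 175 → 292
The subtree containing G is merged 5 times, so code length = 5.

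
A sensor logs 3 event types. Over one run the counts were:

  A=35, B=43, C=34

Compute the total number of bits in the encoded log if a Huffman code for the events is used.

Merge the two smallest weights repeatedly:
combine C(34), A(35) → 69
combine B(43), 69 → 112
Total encoded bits = sum of merged weights = 69 + 112 = 181.

181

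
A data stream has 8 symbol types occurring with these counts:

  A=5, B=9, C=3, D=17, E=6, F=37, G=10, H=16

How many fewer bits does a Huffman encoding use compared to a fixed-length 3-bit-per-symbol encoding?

33

Fixed-length: 3 bits × 103 symbols = 309 bits.
Huffman merges:
merge C(3) and A(5): 8
merge E(6) and 8: 14
merge B(9) and G(10): 19
merge 14 and H(16): 30
merge D(17) and 19: 36
merge 30 and 36: 66
merge F(37) and 66: 103
Huffman total = 8 + 14 + 19 + 30 + 36 + 66 + 103 = 276 bits.
Saving = 309 − 276 = 33 bits.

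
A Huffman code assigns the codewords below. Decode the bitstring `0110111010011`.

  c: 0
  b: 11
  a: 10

Read left to right; each codeword is recognised as soon as it completes (prefix code):
  0→c | 11→b | 0→c | 11→b | 10→a | 10→a | 0→c | 11→b
Decoded message: cbcbaacb

cbcbaacb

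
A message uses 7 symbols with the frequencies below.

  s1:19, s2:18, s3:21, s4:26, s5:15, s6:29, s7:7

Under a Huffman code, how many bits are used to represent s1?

3

Repeatedly merge the two smallest:
s7(7) + s5(15) → 22
s2(18) + s1(19) → 37
s3(21) + 22 → 43
s4(26) + s6(29) → 55
37 + 43 → 80
55 + 80 → 135
s1 sits 3 levels below the root, so its codeword is 3 bits.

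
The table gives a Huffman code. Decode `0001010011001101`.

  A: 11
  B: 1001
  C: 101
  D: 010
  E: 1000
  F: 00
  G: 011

Read left to right; each codeword is recognised as soon as it completes (prefix code):
  00→F | 010→D | 1001→B | 1001→B | 101→C
Decoded message: FDBBC

FDBBC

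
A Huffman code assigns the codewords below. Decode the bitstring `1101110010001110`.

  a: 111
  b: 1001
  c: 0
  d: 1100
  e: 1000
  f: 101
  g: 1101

gdeac

Read left to right; each codeword is recognised as soon as it completes (prefix code):
  1101→g | 1100→d | 1000→e | 111→a | 0→c
Decoded message: gdeac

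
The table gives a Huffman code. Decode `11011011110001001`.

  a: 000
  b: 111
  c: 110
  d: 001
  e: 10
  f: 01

Read left to right; each codeword is recognised as soon as it completes (prefix code):
  110→c | 110→c | 111→b | 10→e | 001→d | 001→d
Decoded message: ccbedd

ccbedd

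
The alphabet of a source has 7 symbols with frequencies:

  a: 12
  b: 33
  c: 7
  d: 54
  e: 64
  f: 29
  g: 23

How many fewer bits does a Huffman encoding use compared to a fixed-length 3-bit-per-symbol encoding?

99

Fixed-length: 3 bits × 222 symbols = 666 bits.
Huffman merges:
combine c(7), a(12) → 19
combine 19, g(23) → 42
combine f(29), b(33) → 62
combine 42, d(54) → 96
combine 62, e(64) → 126
combine 96, 126 → 222
Huffman total = 19 + 42 + 62 + 96 + 126 + 222 = 567 bits.
Saving = 666 − 567 = 99 bits.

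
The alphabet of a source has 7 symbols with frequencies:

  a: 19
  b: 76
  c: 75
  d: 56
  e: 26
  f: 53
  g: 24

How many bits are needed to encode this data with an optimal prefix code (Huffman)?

Merge the two smallest weights repeatedly:
combine a(19), g(24) → 43
combine e(26), 43 → 69
combine f(53), d(56) → 109
combine 69, c(75) → 144
combine b(76), 109 → 185
combine 144, 185 → 329
Each symbol's bit-cost is frequency × depth; summing gives 879 bits (equivalently 43 + 69 + 109 + 144 + 185 + 329).

879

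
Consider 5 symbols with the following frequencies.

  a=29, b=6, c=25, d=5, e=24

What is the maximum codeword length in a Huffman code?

Merge the two lowest-weight nodes at each step:
d(5) + b(6) → 11
11 + e(24) → 35
c(25) + a(29) → 54
35 + 54 → 89
Maximum depth reached is 3.

3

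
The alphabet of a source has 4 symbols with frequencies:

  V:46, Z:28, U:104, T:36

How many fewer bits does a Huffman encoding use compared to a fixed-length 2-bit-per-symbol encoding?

Fixed-length: 2 bits × 214 symbols = 428 bits.
Huffman merges:
combine Z(28), T(36) → 64
combine V(46), 64 → 110
combine U(104), 110 → 214
Huffman total = 64 + 110 + 214 = 388 bits.
Saving = 428 − 388 = 40 bits.

40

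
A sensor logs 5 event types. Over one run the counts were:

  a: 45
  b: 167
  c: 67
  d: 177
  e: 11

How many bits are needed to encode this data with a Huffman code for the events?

Greedily combine the two least-frequent nodes:
combine e(11), a(45) → 56
combine 56, c(67) → 123
combine 123, b(167) → 290
combine d(177), 290 → 467
The encoded length is the sum of every internal node's weight: 56 + 123 + 290 + 467 = 936 bits.

936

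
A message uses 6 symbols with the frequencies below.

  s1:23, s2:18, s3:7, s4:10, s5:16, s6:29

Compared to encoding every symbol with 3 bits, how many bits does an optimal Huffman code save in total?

53

Fixed-length: 3 bits × 103 symbols = 309 bits.
Huffman merges:
merge s3(7) and s4(10): 17
merge s5(16) and 17: 33
merge s2(18) and s1(23): 41
merge s6(29) and 33: 62
merge 41 and 62: 103
Huffman total = 17 + 33 + 41 + 62 + 103 = 256 bits.
Saving = 309 − 256 = 53 bits.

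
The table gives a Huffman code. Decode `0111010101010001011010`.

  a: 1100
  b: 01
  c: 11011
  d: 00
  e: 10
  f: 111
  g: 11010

Read left to right; each codeword is recognised as soon as it completes (prefix code):
  01→b | 11010→g | 10→e | 10→e | 10→e | 00→d | 10→e | 11010→g
Decoded message: bgeeedeg

bgeeedeg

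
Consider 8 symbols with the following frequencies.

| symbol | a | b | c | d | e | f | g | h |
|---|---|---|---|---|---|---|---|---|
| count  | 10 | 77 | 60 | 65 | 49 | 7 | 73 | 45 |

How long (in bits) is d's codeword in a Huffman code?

3

Repeatedly merge the two smallest:
combine f(7), a(10) → 17
combine 17, h(45) → 62
combine e(49), c(60) → 109
combine 62, d(65) → 127
combine g(73), b(77) → 150
combine 109, 127 → 236
combine 150, 236 → 386
d sits 3 levels below the root, so its codeword is 3 bits.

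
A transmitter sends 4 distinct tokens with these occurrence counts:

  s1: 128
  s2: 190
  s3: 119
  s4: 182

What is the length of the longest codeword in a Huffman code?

2

Merge the two lowest-weight nodes at each step:
s3(119) + s1(128) → 247
s4(182) + s2(190) → 372
247 + 372 → 619
The first pair merged (s3, s1) ends up deepest, at depth 2.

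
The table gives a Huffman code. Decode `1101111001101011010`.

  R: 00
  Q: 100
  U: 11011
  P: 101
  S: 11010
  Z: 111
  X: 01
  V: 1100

UVSS

Read left to right; each codeword is recognised as soon as it completes (prefix code):
  11011→U | 1100→V | 11010→S | 11010→S
Decoded message: UVSS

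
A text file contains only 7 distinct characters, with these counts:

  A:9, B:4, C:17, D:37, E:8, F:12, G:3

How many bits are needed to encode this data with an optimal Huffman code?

Greedily combine the two least-frequent nodes:
merge G(3) and B(4): 7
merge 7 and E(8): 15
merge A(9) and F(12): 21
merge 15 and C(17): 32
merge 21 and 32: 53
merge D(37) and 53: 90
The encoded length is the sum of every internal node's weight: 7 + 15 + 21 + 32 + 53 + 90 = 218 bits.

218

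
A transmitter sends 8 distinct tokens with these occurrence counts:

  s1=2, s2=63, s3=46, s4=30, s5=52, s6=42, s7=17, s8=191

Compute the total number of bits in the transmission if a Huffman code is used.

1103

Greedily combine the two least-frequent nodes:
s1(2) + s7(17) → 19
19 + s4(30) → 49
s6(42) + s3(46) → 88
49 + s5(52) → 101
s2(63) + 88 → 151
101 + 151 → 252
s8(191) + 252 → 443
The encoded length is the sum of every internal node's weight: 19 + 49 + 88 + 101 + 151 + 252 + 443 = 1103 bits.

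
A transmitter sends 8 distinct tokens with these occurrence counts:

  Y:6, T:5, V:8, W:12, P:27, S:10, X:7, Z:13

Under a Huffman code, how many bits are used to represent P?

Build the tree from the bottom:
T(5) + Y(6) → 11
X(7) + V(8) → 15
S(10) + 11 → 21
W(12) + Z(13) → 25
15 + 21 → 36
25 + P(27) → 52
36 + 52 → 88
P sits 2 levels below the root, so its codeword is 2 bits.

2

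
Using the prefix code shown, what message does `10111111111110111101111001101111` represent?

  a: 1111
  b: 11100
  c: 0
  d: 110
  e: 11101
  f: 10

faaeebda

Read left to right; each codeword is recognised as soon as it completes (prefix code):
  10→f | 1111→a | 1111→a | 11101→e | 11101→e | 11100→b | 110→d | 1111→a
Decoded message: faaeebda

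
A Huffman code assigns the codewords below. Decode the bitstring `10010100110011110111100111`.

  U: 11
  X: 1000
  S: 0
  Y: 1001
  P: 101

Read left to right; each codeword is recognised as soon as it completes (prefix code):
  1001→Y | 0→S | 1001→Y | 1001→Y | 11→U | 101→P | 11→U | 1001→Y | 11→U
Decoded message: YSYYUPUYU

YSYYUPUYU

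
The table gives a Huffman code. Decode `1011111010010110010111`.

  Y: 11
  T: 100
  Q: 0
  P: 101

Read left to right; each codeword is recognised as soon as it completes (prefix code):
  101→P | 11→Y | 11→Y | 0→Q | 100→T | 101→P | 100→T | 101→P | 11→Y
Decoded message: PYYQTPTPY

PYYQTPTPY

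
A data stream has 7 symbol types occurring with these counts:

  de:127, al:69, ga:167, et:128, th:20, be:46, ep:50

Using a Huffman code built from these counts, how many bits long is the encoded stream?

1581

Build the Huffman tree bottom-up:
merge th(20) and be(46): 66
merge ep(50) and 66: 116
merge al(69) and 116: 185
merge de(127) and et(128): 255
merge ga(167) and 185: 352
merge 255 and 352: 607
The encoded length is the sum of every internal node's weight: 66 + 116 + 185 + 255 + 352 + 607 = 1581 bits.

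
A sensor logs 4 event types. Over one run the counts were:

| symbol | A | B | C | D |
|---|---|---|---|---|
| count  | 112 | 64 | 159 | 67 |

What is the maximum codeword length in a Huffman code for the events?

3

Merge the two lowest-weight nodes at each step:
combine B(64), D(67) → 131
combine A(112), 131 → 243
combine C(159), 243 → 402
Maximum depth reached is 3.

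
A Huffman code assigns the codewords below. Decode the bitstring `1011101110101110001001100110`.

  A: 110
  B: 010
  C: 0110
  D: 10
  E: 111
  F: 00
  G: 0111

Read left to right; each codeword is recognised as soon as it completes (prefix code):
  10→D | 111→E | 0111→G | 010→B | 111→E | 00→F | 010→B | 0110→C | 0110→C
Decoded message: DEGBEFBCC

DEGBEFBCC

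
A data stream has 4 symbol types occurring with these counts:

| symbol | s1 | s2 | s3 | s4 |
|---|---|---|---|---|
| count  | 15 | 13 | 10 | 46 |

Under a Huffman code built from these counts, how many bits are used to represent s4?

Build the tree from the bottom:
s3(10) + s2(13) → 23
s1(15) + 23 → 38
38 + s4(46) → 84
s4 is merged only at the final step, so code length = 1.

1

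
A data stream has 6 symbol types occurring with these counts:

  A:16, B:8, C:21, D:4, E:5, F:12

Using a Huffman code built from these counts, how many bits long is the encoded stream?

Build the Huffman tree bottom-up:
merge D(4) and E(5): 9
merge B(8) and 9: 17
merge F(12) and A(16): 28
merge 17 and C(21): 38
merge 28 and 38: 66
The encoded length is the sum of every internal node's weight: 9 + 17 + 28 + 38 + 66 = 158 bits.

158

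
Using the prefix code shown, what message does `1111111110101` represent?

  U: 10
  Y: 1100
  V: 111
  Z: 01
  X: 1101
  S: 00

VVVZZ

Read left to right; each codeword is recognised as soon as it completes (prefix code):
  111→V | 111→V | 111→V | 01→Z | 01→Z
Decoded message: VVVZZ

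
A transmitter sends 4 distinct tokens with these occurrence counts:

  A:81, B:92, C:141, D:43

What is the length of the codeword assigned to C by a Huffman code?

Huffman merges, smallest pair first:
D(43) + A(81) → 124
B(92) + 124 → 216
C(141) + 216 → 357
C is merged only at the final step, so code length = 1.

1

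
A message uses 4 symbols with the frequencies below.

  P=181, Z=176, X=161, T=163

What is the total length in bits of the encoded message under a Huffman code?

Build the Huffman tree bottom-up:
merge X(161) and T(163): 324
merge Z(176) and P(181): 357
merge 324 and 357: 681
Total encoded bits = sum of merged weights = 324 + 357 + 681 = 1362.

1362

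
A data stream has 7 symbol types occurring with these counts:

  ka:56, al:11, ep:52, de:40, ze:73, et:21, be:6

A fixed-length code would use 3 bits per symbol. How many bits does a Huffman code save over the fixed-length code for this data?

126

Fixed-length: 3 bits × 259 symbols = 777 bits.
Huffman merges:
be(6) + al(11) → 17
17 + et(21) → 38
38 + de(40) → 78
ep(52) + ka(56) → 108
ze(73) + 78 → 151
108 + 151 → 259
Huffman total = 17 + 38 + 78 + 108 + 151 + 259 = 651 bits.
Saving = 777 − 651 = 126 bits.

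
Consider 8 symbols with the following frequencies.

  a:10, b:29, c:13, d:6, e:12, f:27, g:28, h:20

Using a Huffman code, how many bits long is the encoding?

419

Merge the two smallest weights repeatedly:
combine d(6), a(10) → 16
combine e(12), c(13) → 25
combine 16, h(20) → 36
combine 25, f(27) → 52
combine g(28), b(29) → 57
combine 36, 52 → 88
combine 57, 88 → 145
Each symbol's bit-cost is frequency × depth; summing gives 419 bits (equivalently 16 + 25 + 36 + 52 + 57 + 88 + 145).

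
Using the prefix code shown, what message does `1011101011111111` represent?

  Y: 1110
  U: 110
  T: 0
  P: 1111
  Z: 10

ZYZPP

Read left to right; each codeword is recognised as soon as it completes (prefix code):
  10→Z | 1110→Y | 10→Z | 1111→P | 1111→P
Decoded message: ZYZPP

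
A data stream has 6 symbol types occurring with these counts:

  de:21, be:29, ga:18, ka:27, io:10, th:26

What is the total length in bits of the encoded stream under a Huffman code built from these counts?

337

Build the Huffman tree bottom-up:
combine io(10), ga(18) → 28
combine de(21), th(26) → 47
combine ka(27), 28 → 55
combine be(29), 47 → 76
combine 55, 76 → 131
Each symbol's bit-cost is frequency × depth; summing gives 337 bits (equivalently 28 + 47 + 55 + 76 + 131).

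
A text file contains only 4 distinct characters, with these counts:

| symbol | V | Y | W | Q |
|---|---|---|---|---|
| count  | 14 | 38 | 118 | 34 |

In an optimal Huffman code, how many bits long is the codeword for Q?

Huffman merges, smallest pair first:
merge V(14) and Q(34): 48
merge Y(38) and 48: 86
merge 86 and W(118): 204
The subtree containing Q is merged 3 times, so code length = 3.

3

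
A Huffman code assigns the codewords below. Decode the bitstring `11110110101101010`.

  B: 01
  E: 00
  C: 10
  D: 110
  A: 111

Read left to right; each codeword is recognised as soon as it completes (prefix code):
  111→A | 10→C | 110→D | 10→C | 110→D | 10→C | 10→C
Decoded message: ACDCDCC

ACDCDCC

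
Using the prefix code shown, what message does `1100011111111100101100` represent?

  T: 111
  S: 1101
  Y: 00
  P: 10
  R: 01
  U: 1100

URTTUPU

Read left to right; each codeword is recognised as soon as it completes (prefix code):
  1100→U | 01→R | 111→T | 111→T | 1100→U | 10→P | 1100→U
Decoded message: URTTUPU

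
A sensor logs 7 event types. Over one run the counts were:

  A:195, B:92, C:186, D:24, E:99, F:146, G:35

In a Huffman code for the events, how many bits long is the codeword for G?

Huffman merges, smallest pair first:
merge D(24) and G(35): 59
merge 59 and B(92): 151
merge E(99) and F(146): 245
merge 151 and C(186): 337
merge A(195) and 245: 440
merge 337 and 440: 777
G sits 4 levels below the root, so its codeword is 4 bits.

4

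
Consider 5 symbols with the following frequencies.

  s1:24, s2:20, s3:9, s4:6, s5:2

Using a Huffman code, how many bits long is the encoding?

Greedily combine the two least-frequent nodes:
s5(2) + s4(6) → 8
8 + s3(9) → 17
17 + s2(20) → 37
s1(24) + 37 → 61
Each symbol's bit-cost is frequency × depth; summing gives 123 bits (equivalently 8 + 17 + 37 + 61).

123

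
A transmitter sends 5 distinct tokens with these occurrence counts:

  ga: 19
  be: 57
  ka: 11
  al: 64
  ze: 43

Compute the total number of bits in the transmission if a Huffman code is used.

418

Build the Huffman tree bottom-up:
merge ka(11) and ga(19): 30
merge 30 and ze(43): 73
merge be(57) and al(64): 121
merge 73 and 121: 194
Each symbol's bit-cost is frequency × depth; summing gives 418 bits (equivalently 30 + 73 + 121 + 194).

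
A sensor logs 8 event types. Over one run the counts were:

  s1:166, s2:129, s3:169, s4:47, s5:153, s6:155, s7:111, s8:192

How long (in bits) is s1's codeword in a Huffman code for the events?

3

Huffman merges, smallest pair first:
combine s4(47), s7(111) → 158
combine s2(129), s5(153) → 282
combine s6(155), 158 → 313
combine s1(166), s3(169) → 335
combine s8(192), 282 → 474
combine 313, 335 → 648
combine 474, 648 → 1122
The subtree containing s1 is merged 3 times, so code length = 3.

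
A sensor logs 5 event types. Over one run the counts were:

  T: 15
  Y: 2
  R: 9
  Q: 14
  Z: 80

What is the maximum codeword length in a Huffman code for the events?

Merge the two lowest-weight nodes at each step:
Y(2) + R(9) → 11
11 + Q(14) → 25
T(15) + 25 → 40
40 + Z(80) → 120
Maximum depth reached is 4.

4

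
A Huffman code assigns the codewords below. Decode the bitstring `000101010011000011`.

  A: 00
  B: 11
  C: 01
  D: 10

ACCCABAAB

Read left to right; each codeword is recognised as soon as it completes (prefix code):
  00→A | 01→C | 01→C | 01→C | 00→A | 11→B | 00→A | 00→A | 11→B
Decoded message: ACCCABAAB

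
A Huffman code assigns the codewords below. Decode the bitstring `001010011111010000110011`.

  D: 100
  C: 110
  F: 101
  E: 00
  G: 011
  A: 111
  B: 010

Read left to right; each codeword is recognised as soon as it completes (prefix code):
  00→E | 101→F | 00→E | 111→A | 110→C | 100→D | 00→E | 110→C | 011→G
Decoded message: EFEACDECG

EFEACDECG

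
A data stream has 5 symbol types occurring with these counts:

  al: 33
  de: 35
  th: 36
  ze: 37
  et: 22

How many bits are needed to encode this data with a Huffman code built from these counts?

381

Greedily combine the two least-frequent nodes:
et(22) + al(33) → 55
de(35) + th(36) → 71
ze(37) + 55 → 92
71 + 92 → 163
The encoded length is the sum of every internal node's weight: 55 + 71 + 92 + 163 = 381 bits.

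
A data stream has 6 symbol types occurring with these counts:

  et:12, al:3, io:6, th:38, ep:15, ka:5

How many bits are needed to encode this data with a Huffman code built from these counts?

Greedily combine the two least-frequent nodes:
combine al(3), ka(5) → 8
combine io(6), 8 → 14
combine et(12), 14 → 26
combine ep(15), 26 → 41
combine th(38), 41 → 79
The encoded length is the sum of every internal node's weight: 8 + 14 + 26 + 41 + 79 = 168 bits.

168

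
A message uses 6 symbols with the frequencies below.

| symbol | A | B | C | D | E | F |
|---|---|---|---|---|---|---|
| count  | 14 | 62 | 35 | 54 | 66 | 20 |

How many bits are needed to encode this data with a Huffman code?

605

Greedily combine the two least-frequent nodes:
merge A(14) and F(20): 34
merge 34 and C(35): 69
merge D(54) and B(62): 116
merge E(66) and 69: 135
merge 116 and 135: 251
The encoded length is the sum of every internal node's weight: 34 + 69 + 116 + 135 + 251 = 605 bits.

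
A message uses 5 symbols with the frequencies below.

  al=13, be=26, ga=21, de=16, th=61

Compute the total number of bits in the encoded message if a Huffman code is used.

Build the Huffman tree bottom-up:
merge al(13) and de(16): 29
merge ga(21) and be(26): 47
merge 29 and 47: 76
merge th(61) and 76: 137
Total encoded bits = sum of merged weights = 29 + 47 + 76 + 137 = 289.

289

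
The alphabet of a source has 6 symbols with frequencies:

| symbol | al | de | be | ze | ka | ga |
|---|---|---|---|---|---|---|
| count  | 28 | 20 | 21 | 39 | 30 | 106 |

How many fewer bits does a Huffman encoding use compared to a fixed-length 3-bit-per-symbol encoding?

Fixed-length: 3 bits × 244 symbols = 732 bits.
Huffman merges:
de(20) + be(21) → 41
al(28) + ka(30) → 58
ze(39) + 41 → 80
58 + 80 → 138
ga(106) + 138 → 244
Huffman total = 41 + 58 + 80 + 138 + 244 = 561 bits.
Saving = 732 − 561 = 171 bits.

171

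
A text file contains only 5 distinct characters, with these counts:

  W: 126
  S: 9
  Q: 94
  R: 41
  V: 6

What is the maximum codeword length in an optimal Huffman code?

4

Merge the two lowest-weight nodes at each step:
combine V(6), S(9) → 15
combine 15, R(41) → 56
combine 56, Q(94) → 150
combine W(126), 150 → 276
Maximum depth reached is 4.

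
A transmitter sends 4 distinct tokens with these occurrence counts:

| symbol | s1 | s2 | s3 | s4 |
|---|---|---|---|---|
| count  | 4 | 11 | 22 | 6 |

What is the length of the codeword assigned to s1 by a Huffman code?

3

Repeatedly merge the two smallest:
merge s1(4) and s4(6): 10
merge 10 and s2(11): 21
merge 21 and s3(22): 43
s1's leaf is at depth 3, giving a 3-bit codeword.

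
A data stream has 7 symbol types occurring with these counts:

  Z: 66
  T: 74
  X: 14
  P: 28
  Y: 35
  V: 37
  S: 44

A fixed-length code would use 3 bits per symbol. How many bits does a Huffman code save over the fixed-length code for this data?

98

Fixed-length: 3 bits × 298 symbols = 894 bits.
Huffman merges:
X(14) + P(28) → 42
Y(35) + V(37) → 72
42 + S(44) → 86
Z(66) + 72 → 138
T(74) + 86 → 160
138 + 160 → 298
Huffman total = 42 + 72 + 86 + 138 + 160 + 298 = 796 bits.
Saving = 894 − 796 = 98 bits.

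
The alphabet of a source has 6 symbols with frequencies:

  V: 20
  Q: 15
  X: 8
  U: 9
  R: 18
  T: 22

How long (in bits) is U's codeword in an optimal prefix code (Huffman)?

4

Build the tree from the bottom:
combine X(8), U(9) → 17
combine Q(15), 17 → 32
combine R(18), V(20) → 38
combine T(22), 32 → 54
combine 38, 54 → 92
U sits 4 levels below the root, so its codeword is 4 bits.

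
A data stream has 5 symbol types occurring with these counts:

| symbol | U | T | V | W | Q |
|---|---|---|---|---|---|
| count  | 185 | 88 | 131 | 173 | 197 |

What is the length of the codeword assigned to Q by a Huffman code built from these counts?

Huffman merges, smallest pair first:
merge T(88) and V(131): 219
merge W(173) and U(185): 358
merge Q(197) and 219: 416
merge 358 and 416: 774
Q sits 2 levels below the root, so its codeword is 2 bits.

2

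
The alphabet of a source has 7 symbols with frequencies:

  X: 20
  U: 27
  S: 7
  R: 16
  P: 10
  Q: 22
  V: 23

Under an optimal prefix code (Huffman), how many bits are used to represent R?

Huffman merges, smallest pair first:
merge S(7) and P(10): 17
merge R(16) and 17: 33
merge X(20) and Q(22): 42
merge V(23) and U(27): 50
merge 33 and 42: 75
merge 50 and 75: 125
The subtree containing R is merged 3 times, so code length = 3.

3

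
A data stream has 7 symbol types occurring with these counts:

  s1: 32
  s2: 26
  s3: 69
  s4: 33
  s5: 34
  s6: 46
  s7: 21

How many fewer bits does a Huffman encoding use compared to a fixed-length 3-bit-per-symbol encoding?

69

Fixed-length: 3 bits × 261 symbols = 783 bits.
Huffman merges:
s7(21) + s2(26) → 47
s1(32) + s4(33) → 65
s5(34) + s6(46) → 80
47 + 65 → 112
s3(69) + 80 → 149
112 + 149 → 261
Huffman total = 47 + 65 + 80 + 112 + 149 + 261 = 714 bits.
Saving = 783 − 714 = 69 bits.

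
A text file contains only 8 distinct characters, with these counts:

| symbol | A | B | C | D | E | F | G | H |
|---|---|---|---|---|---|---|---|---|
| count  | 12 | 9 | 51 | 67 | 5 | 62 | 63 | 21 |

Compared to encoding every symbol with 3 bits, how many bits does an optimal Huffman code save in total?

105

Fixed-length: 3 bits × 290 symbols = 870 bits.
Huffman merges:
combine E(5), B(9) → 14
combine A(12), 14 → 26
combine H(21), 26 → 47
combine 47, C(51) → 98
combine F(62), G(63) → 125
combine D(67), 98 → 165
combine 125, 165 → 290
Huffman total = 14 + 26 + 47 + 98 + 125 + 165 + 290 = 765 bits.
Saving = 870 − 765 = 105 bits.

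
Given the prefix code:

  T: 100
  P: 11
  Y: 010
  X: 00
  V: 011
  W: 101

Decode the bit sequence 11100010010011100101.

PTYYVTW

Read left to right; each codeword is recognised as soon as it completes (prefix code):
  11→P | 100→T | 010→Y | 010→Y | 011→V | 100→T | 101→W
Decoded message: PTYYVTW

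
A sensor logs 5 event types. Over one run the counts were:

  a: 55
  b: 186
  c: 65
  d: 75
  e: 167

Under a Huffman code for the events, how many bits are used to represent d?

Build the tree from the bottom:
a(55) + c(65) → 120
d(75) + 120 → 195
e(167) + b(186) → 353
195 + 353 → 548
The subtree containing d is merged 2 times, so code length = 2.

2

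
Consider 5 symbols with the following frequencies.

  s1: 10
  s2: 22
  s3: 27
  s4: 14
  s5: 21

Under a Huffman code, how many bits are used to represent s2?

2

Build the tree from the bottom:
merge s1(10) and s4(14): 24
merge s5(21) and s2(22): 43
merge 24 and s3(27): 51
merge 43 and 51: 94
The subtree containing s2 is merged 2 times, so code length = 2.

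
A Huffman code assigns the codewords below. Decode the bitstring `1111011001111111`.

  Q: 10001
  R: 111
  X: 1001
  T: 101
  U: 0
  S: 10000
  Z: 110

Read left to right; each codeword is recognised as soon as it completes (prefix code):
  111→R | 101→T | 1001→X | 111→R | 111→R
Decoded message: RTXRR

RTXRR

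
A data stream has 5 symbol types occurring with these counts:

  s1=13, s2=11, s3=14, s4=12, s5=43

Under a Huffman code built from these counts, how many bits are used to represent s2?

3

Build the tree from the bottom:
merge s2(11) and s4(12): 23
merge s1(13) and s3(14): 27
merge 23 and 27: 50
merge s5(43) and 50: 93
s2's leaf is at depth 3, giving a 3-bit codeword.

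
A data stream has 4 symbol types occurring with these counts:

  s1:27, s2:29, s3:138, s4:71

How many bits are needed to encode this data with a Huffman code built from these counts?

448

Greedily combine the two least-frequent nodes:
merge s1(27) and s2(29): 56
merge 56 and s4(71): 127
merge 127 and s3(138): 265
Total encoded bits = sum of merged weights = 56 + 127 + 265 = 448.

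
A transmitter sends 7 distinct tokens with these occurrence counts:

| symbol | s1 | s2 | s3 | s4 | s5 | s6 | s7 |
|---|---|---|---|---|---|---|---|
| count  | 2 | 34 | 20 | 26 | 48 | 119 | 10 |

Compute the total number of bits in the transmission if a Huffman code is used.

Greedily combine the two least-frequent nodes:
merge s1(2) and s7(10): 12
merge 12 and s3(20): 32
merge s4(26) and 32: 58
merge s2(34) and s5(48): 82
merge 58 and 82: 140
merge s6(119) and 140: 259
Each symbol's bit-cost is frequency × depth; summing gives 583 bits (equivalently 12 + 32 + 58 + 82 + 140 + 259).

583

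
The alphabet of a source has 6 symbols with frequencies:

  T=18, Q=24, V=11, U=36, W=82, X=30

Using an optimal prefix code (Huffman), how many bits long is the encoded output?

468

Merge the two smallest weights repeatedly:
merge V(11) and T(18): 29
merge Q(24) and 29: 53
merge X(30) and U(36): 66
merge 53 and 66: 119
merge W(82) and 119: 201
The encoded length is the sum of every internal node's weight: 29 + 53 + 66 + 119 + 201 = 468 bits.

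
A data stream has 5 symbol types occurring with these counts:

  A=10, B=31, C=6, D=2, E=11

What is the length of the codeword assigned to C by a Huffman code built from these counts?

Build the tree from the bottom:
D(2) + C(6) → 8
8 + A(10) → 18
E(11) + 18 → 29
29 + B(31) → 60
The subtree containing C is merged 4 times, so code length = 4.

4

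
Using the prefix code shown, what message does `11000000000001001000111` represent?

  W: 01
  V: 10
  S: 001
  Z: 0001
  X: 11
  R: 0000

Read left to right; each codeword is recognised as soon as it completes (prefix code):
  11→X | 0000→R | 0000→R | 0001→Z | 001→S | 0001→Z | 11→X
Decoded message: XRRZSZX

XRRZSZX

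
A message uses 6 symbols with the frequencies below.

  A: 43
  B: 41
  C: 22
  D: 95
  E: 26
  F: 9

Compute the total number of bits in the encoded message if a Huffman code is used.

Build the Huffman tree bottom-up:
combine F(9), C(22) → 31
combine E(26), 31 → 57
combine B(41), A(43) → 84
combine 57, 84 → 141
combine D(95), 141 → 236
The encoded length is the sum of every internal node's weight: 31 + 57 + 84 + 141 + 236 = 549 bits.

549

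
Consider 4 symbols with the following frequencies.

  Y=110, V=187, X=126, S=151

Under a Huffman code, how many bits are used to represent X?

2

Huffman merges, smallest pair first:
merge Y(110) and X(126): 236
merge S(151) and V(187): 338
merge 236 and 338: 574
X sits 2 levels below the root, so its codeword is 2 bits.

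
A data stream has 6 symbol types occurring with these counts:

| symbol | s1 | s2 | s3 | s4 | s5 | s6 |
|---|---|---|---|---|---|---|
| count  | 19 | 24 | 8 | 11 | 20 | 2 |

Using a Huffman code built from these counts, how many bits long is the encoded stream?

Merge the two smallest weights repeatedly:
s6(2) + s3(8) → 10
10 + s4(11) → 21
s1(19) + s5(20) → 39
21 + s2(24) → 45
39 + 45 → 84
Total encoded bits = sum of merged weights = 10 + 21 + 39 + 45 + 84 = 199.

199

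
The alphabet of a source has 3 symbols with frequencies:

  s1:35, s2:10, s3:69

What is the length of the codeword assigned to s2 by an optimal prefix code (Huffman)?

2

Repeatedly merge the two smallest:
merge s2(10) and s1(35): 45
merge 45 and s3(69): 114
s2's leaf is at depth 2, giving a 2-bit codeword.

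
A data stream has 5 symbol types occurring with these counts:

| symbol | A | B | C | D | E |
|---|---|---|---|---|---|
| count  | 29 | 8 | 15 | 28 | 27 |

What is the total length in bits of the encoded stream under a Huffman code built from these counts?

237

Build the Huffman tree bottom-up:
B(8) + C(15) → 23
23 + E(27) → 50
D(28) + A(29) → 57
50 + 57 → 107
Total encoded bits = sum of merged weights = 23 + 50 + 57 + 107 = 237.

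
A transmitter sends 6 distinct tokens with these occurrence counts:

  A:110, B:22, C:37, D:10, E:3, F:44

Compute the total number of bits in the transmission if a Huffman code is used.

462

Build the Huffman tree bottom-up:
E(3) + D(10) → 13
13 + B(22) → 35
35 + C(37) → 72
F(44) + 72 → 116
A(110) + 116 → 226
Each symbol's bit-cost is frequency × depth; summing gives 462 bits (equivalently 13 + 35 + 72 + 116 + 226).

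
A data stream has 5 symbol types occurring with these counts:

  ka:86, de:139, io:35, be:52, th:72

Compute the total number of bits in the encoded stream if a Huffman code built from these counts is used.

Merge the two smallest weights repeatedly:
merge io(35) and be(52): 87
merge th(72) and ka(86): 158
merge 87 and de(139): 226
merge 158 and 226: 384
Each symbol's bit-cost is frequency × depth; summing gives 855 bits (equivalently 87 + 158 + 226 + 384).

855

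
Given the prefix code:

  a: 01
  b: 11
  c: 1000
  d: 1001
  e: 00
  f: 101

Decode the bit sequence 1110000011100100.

Read left to right; each codeword is recognised as soon as it completes (prefix code):
  11→b | 1000→c | 00→e | 11→b | 1001→d | 00→e
Decoded message: bcebde

bcebde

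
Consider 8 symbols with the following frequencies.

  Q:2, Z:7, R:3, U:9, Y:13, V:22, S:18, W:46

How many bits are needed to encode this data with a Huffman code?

Merge the two smallest weights repeatedly:
merge Q(2) and R(3): 5
merge 5 and Z(7): 12
merge U(9) and 12: 21
merge Y(13) and S(18): 31
merge 21 and V(22): 43
merge 31 and 43: 74
merge W(46) and 74: 120
Total encoded bits = sum of merged weights = 5 + 12 + 21 + 31 + 43 + 74 + 120 = 306.

306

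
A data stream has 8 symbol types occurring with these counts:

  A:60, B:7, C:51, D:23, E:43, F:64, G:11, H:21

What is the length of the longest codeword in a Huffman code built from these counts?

5

Merge the two lowest-weight nodes at each step:
B(7) + G(11) → 18
18 + H(21) → 39
D(23) + 39 → 62
E(43) + C(51) → 94
A(60) + 62 → 122
F(64) + 94 → 158
122 + 158 → 280
Maximum depth reached is 5.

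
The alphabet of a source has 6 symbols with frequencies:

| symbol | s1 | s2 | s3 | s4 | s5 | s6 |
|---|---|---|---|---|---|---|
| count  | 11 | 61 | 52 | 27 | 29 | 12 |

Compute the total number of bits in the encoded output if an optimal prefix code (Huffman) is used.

457

Build the Huffman tree bottom-up:
combine s1(11), s6(12) → 23
combine 23, s4(27) → 50
combine s5(29), 50 → 79
combine s3(52), s2(61) → 113
combine 79, 113 → 192
The encoded length is the sum of every internal node's weight: 23 + 50 + 79 + 113 + 192 = 457 bits.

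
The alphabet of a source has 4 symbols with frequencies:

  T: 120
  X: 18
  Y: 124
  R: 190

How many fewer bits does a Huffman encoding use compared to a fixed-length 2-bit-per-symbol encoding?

52

Fixed-length: 2 bits × 452 symbols = 904 bits.
Huffman merges:
X(18) + T(120) → 138
Y(124) + 138 → 262
R(190) + 262 → 452
Huffman total = 138 + 262 + 452 = 852 bits.
Saving = 904 − 852 = 52 bits.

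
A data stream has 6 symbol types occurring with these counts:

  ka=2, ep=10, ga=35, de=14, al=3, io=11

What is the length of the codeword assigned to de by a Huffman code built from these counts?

3

Build the tree from the bottom:
merge ka(2) and al(3): 5
merge 5 and ep(10): 15
merge io(11) and de(14): 25
merge 15 and 25: 40
merge ga(35) and 40: 75
The subtree containing de is merged 3 times, so code length = 3.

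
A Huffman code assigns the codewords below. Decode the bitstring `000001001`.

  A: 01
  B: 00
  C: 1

BBABC

Read left to right; each codeword is recognised as soon as it completes (prefix code):
  00→B | 00→B | 01→A | 00→B | 1→C
Decoded message: BBABC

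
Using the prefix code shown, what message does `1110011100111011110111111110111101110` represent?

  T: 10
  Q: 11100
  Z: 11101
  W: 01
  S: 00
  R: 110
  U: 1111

Read left to right; each codeword is recognised as soon as it completes (prefix code):
  11100→Q | 11100→Q | 11101→Z | 11101→Z | 1111→U | 11101→Z | 11101→Z | 110→R
Decoded message: QQZZUZZR

QQZZUZZR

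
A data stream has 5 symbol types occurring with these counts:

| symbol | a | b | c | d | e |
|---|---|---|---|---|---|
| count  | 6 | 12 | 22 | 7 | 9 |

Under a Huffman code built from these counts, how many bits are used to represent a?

3

Build the tree from the bottom:
combine a(6), d(7) → 13
combine e(9), b(12) → 21
combine 13, 21 → 34
combine c(22), 34 → 56
The subtree containing a is merged 3 times, so code length = 3.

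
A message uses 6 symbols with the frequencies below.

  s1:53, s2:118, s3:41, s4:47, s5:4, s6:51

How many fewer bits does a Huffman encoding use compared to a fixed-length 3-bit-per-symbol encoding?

191

Fixed-length: 3 bits × 314 symbols = 942 bits.
Huffman merges:
s5(4) + s3(41) → 45
45 + s4(47) → 92
s6(51) + s1(53) → 104
92 + 104 → 196
s2(118) + 196 → 314
Huffman total = 45 + 92 + 104 + 196 + 314 = 751 bits.
Saving = 942 − 751 = 191 bits.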